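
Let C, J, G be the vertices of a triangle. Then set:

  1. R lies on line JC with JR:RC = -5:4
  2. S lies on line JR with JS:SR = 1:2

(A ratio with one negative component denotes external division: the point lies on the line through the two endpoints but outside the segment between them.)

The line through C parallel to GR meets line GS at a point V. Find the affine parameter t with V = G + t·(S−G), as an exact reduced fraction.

t = 6/5

Set C = (0, 0), J = (1, 0), G = (0, 1); any affine frame gives the same invariant.
1. R lies on line JC with JR:RC = -5:4 ⇒ R = (-4, 0)
2. S lies on line JR with JS:SR = 1:2 ⇒ S = (-2/3, 0)
through C parallel to GR: direction (-4, -1); meets GS at V = (-4/5, -1/5)
V = G + t·(S−G) with t = 6/5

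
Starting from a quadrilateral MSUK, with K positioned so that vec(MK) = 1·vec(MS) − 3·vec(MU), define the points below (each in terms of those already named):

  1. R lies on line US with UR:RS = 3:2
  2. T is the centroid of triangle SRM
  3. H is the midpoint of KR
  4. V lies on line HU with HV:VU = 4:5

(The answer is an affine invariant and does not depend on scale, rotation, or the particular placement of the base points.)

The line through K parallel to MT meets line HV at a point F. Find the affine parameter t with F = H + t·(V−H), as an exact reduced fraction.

t = -63/40

Work in coordinates with M = (0, 0), S = (1, 0), U = (0, 1), K = (1, -3).
1. R lies on line US with UR:RS = 3:2 ⇒ R = (3/5, 2/5)
2. T is the centroid of triangle SRM ⇒ T = (8/15, 2/15)
3. H is the midpoint of KR ⇒ H = (4/5, -13/10)
4. V lies on line HU with HV:VU = 4:5 ⇒ V = (4/9, -5/18)
through K parallel to MT: direction (8/15, 2/15); meets HV at F = (34/25, -291/100)
F = H + t·(V−H) with t = -63/40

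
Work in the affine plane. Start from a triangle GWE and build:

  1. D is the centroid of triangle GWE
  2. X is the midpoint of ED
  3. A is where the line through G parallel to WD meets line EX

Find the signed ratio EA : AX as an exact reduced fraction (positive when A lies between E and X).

Choose coordinates G = (0, 0), W = (1, 0), E = (0, 1).
1. D is the centroid of triangle GWE ⇒ D = (1/3, 1/3)
2. X is the midpoint of ED ⇒ X = (1/6, 2/3)
3. A is where the line through G parallel to WD meets line EX ⇒ A = (2/3, -1/3)
A = E + t·(X−E) with t = 4, so EA:AX = t:(1−t) = 4:-3

EA:AX = -4/3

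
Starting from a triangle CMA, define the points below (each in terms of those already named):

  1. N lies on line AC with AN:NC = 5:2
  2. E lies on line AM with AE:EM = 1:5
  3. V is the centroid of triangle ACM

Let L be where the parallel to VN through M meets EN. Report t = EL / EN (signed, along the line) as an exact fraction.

t = 20/11

Set C = (0, 0), M = (1, 0), A = (0, 1); any affine frame gives the same invariant.
1. N lies on line AC with AN:NC = 5:2 ⇒ N = (0, 2/7)
2. E lies on line AM with AE:EM = 1:5 ⇒ E = (1/6, 5/6)
3. V is the centroid of triangle ACM ⇒ V = (1/3, 1/3)
through M parallel to VN: direction (-1/3, -1/21); meets EN at L = (-3/22, -25/154)
L = E + t·(N−E) with t = 20/11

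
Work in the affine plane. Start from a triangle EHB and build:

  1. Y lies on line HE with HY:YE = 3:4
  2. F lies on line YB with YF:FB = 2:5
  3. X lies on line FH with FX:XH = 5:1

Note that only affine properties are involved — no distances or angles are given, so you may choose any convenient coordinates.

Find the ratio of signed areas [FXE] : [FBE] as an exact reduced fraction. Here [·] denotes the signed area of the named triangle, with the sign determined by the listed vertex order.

Choose coordinates E = (0, 0), H = (1, 0), B = (0, 1).
1. Y lies on line HE with HY:YE = 3:4 ⇒ Y = (4/7, 0)
2. F lies on line YB with YF:FB = 2:5 ⇒ F = (20/49, 2/7)
3. X lies on line FH with FX:XH = 5:1 ⇒ X = (265/294, 1/21)
2·[FXE] = -5/21, 2·[FBE] = 20/49
[FXE]:[FBE] = -5/21:20/49 = -7/12

[FXE]:[FBE] = -7/12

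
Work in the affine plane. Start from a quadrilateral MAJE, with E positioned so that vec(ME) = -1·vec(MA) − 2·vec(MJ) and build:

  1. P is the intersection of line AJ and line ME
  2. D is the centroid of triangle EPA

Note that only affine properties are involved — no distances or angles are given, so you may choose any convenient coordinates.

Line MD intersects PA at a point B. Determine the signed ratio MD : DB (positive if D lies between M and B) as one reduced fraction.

MD:DB = -1/4

Choose coordinates M = (0, 0), A = (1, 0), J = (0, 1), E = (-1, -2).
1. P is the intersection of line AJ and line ME ⇒ P = (1/3, 2/3)
2. D is the centroid of triangle EPA ⇒ D = (1/9, -4/9)
line MD meets PA at B = (-1/3, 4/3)
D = M + t·(B−M) with t = -1/3, so MD:DB = -1/3:4/3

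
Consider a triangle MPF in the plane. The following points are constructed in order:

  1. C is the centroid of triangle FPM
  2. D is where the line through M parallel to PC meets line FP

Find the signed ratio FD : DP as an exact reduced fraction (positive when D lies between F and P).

FD:DP = -2

Set M = (0, 0), P = (1, 0), F = (0, 1); any affine frame gives the same invariant.
1. C is the centroid of triangle FPM ⇒ C = (1/3, 1/3)
2. D is where the line through M parallel to PC meets line FP ⇒ D = (2, -1)
D = F + t·(P−F) with t = 2, so FD:DP = t:(1−t) = 2:-1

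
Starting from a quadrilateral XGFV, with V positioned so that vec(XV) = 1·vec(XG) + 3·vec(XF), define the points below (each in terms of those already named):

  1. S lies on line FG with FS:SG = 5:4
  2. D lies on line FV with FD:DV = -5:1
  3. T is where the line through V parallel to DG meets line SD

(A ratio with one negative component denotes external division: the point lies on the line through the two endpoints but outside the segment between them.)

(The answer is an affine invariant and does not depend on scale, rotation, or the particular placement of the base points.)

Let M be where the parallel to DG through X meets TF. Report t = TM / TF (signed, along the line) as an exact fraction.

Choose coordinates X = (0, 0), G = (1, 0), F = (0, 1), V = (1, 3).
1. S lies on line FG with FS:SG = 5:4 ⇒ S = (5/9, 4/9)
2. D lies on line FV with FD:DV = -5:1 ⇒ D = (5/4, 7/2)
3. T is where the line through V parallel to DG meets line SD ⇒ T = (15/16, 17/8)
through X parallel to DG: direction (-1/4, -7/2); meets TF at M = (5/64, 35/32)
M = T + t·(F−T) with t = 11/12

t = 11/12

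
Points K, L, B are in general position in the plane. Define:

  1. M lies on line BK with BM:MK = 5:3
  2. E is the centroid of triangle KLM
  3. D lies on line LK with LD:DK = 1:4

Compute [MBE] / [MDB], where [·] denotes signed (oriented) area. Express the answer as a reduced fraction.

[MBE]:[MDB] = -5/12

Assign K = (0, 0), L = (1, 0), B = (0, 1) — the answer is frame-independent, so this choice is without loss of generality.
1. M lies on line BK with BM:MK = 5:3 ⇒ M = (0, 3/8)
2. E is the centroid of triangle KLM ⇒ E = (1/3, 1/8)
3. D lies on line LK with LD:DK = 1:4 ⇒ D = (4/5, 0)
2·[MBE] = -5/24, 2·[MDB] = 1/2
[MBE]:[MDB] = -5/24:1/2 = -5/12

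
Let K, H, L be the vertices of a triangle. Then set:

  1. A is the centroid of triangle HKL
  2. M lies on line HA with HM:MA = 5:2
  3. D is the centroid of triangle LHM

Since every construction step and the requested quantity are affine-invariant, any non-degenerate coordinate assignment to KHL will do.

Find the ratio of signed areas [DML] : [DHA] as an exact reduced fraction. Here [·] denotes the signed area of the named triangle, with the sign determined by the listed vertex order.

Set K = (0, 0), H = (1, 0), L = (0, 1); any affine frame gives the same invariant.
1. A is the centroid of triangle HKL ⇒ A = (1/3, 1/3)
2. M lies on line HA with HM:MA = 5:2 ⇒ M = (11/21, 5/21)
3. D is the centroid of triangle LHM ⇒ D = (32/63, 26/63)
2·[DML] = -5/63, 2·[DHA] = -1/9
[DML]:[DHA] = -5/63:-1/9 = 5/7

[DML]:[DHA] = 5/7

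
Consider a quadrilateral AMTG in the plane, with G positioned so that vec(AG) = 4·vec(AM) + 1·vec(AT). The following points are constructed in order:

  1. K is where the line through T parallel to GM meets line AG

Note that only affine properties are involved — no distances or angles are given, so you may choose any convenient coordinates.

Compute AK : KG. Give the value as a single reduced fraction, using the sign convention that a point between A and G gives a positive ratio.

AK:KG = -3/4

Work in coordinates with A = (0, 0), M = (1, 0), T = (0, 1), G = (4, 1).
1. K is where the line through T parallel to GM meets line AG ⇒ K = (-12, -3)
K = A + t·(G−A) with t = -3, so AK:KG = t:(1−t) = -3:4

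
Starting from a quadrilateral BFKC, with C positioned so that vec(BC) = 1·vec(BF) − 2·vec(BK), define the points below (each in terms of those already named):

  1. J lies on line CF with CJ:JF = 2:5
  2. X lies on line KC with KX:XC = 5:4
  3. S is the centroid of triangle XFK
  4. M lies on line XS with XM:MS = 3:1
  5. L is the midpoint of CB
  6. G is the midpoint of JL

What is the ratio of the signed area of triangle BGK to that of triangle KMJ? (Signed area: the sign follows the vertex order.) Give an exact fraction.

Choose coordinates B = (0, 0), F = (1, 0), K = (0, 1), C = (1, -2).
1. J lies on line CF with CJ:JF = 2:5 ⇒ J = (1, -10/7)
2. X lies on line KC with KX:XC = 5:4 ⇒ X = (5/9, -2/3)
3. S is the centroid of triangle XFK ⇒ S = (14/27, 1/9)
4. M lies on line XS with XM:MS = 3:1 ⇒ M = (19/36, -1/12)
5. L is the midpoint of CB ⇒ L = (1/2, -1)
6. G is the midpoint of JL ⇒ G = (3/4, -17/14)
2·[BGK] = 3/4, 2·[KMJ] = -25/126
[BGK]:[KMJ] = 3/4:-25/126 = -189/50

[BGK]:[KMJ] = -189/50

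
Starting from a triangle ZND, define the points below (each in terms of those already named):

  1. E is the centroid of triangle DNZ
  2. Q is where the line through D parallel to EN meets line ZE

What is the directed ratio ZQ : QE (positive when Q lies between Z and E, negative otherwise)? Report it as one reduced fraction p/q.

ZQ:QE = -2

Choose coordinates Z = (0, 0), N = (1, 0), D = (0, 1).
1. E is the centroid of triangle DNZ ⇒ E = (1/3, 1/3)
2. Q is where the line through D parallel to EN meets line ZE ⇒ Q = (2/3, 2/3)
Q = Z + t·(E−Z) with t = 2, so ZQ:QE = t:(1−t) = 2:-1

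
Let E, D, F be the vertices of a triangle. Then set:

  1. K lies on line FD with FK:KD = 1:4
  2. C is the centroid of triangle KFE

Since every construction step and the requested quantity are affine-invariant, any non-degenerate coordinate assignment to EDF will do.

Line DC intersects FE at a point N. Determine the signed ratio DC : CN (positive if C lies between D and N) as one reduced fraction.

Choose coordinates E = (0, 0), D = (1, 0), F = (0, 1).
1. K lies on line FD with FK:KD = 1:4 ⇒ K = (1/5, 4/5)
2. C is the centroid of triangle KFE ⇒ C = (1/15, 3/5)
line DC meets FE at N = (0, 9/14)
C = D + t·(N−D) with t = 14/15, so DC:CN = 14/15:1/15

DC:CN = 14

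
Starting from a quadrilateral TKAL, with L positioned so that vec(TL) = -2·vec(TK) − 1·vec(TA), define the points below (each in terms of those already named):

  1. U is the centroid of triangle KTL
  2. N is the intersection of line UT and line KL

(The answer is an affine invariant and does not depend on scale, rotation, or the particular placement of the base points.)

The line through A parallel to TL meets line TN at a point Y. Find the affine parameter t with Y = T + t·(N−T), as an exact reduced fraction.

t = -4

Work in coordinates with T = (0, 0), K = (1, 0), A = (0, 1), L = (-2, -1).
1. U is the centroid of triangle KTL ⇒ U = (-1/3, -1/3)
2. N is the intersection of line UT and line KL ⇒ N = (-1/2, -1/2)
through A parallel to TL: direction (-2, -1); meets TN at Y = (2, 2)
Y = T + t·(N−T) with t = -4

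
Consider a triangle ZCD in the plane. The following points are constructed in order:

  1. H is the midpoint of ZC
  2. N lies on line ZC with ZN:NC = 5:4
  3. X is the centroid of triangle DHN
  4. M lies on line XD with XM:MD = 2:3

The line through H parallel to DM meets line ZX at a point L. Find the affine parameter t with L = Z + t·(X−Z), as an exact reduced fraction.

t = 18/19

Work in coordinates with Z = (0, 0), C = (1, 0), D = (0, 1).
1. H is the midpoint of ZC ⇒ H = (1/2, 0)
2. N lies on line ZC with ZN:NC = 5:4 ⇒ N = (5/9, 0)
3. X is the centroid of triangle DHN ⇒ X = (19/54, 1/3)
4. M lies on line XD with XM:MD = 2:3 ⇒ M = (19/90, 3/5)
through H parallel to DM: direction (19/90, -2/5); meets ZX at L = (1/3, 6/19)
L = Z + t·(X−Z) with t = 18/19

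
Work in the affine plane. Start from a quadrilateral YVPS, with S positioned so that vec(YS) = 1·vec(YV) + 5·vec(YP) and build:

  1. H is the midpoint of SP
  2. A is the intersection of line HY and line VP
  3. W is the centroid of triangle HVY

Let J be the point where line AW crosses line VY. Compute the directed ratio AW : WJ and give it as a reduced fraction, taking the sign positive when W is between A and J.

Choose coordinates Y = (0, 0), V = (1, 0), P = (0, 1), S = (1, 5).
1. H is the midpoint of SP ⇒ H = (1/2, 3)
2. A is the intersection of line HY and line VP ⇒ A = (1/7, 6/7)
3. W is the centroid of triangle HVY ⇒ W = (1/2, 1)
line AW meets VY at J = (-2, 0)
W = A + t·(J−A) with t = -1/6, so AW:WJ = -1/6:7/6

AW:WJ = -1/7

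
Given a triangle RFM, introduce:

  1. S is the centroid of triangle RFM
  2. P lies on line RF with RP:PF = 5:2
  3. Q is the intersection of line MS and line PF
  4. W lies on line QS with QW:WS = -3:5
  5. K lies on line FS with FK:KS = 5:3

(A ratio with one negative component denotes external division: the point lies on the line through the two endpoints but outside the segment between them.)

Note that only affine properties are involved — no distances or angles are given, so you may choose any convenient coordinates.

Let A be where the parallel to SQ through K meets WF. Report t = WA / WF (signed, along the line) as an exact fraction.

Assign R = (0, 0), F = (1, 0), M = (0, 1) — the answer is frame-independent, so this choice is without loss of generality.
1. S is the centroid of triangle RFM ⇒ S = (1/3, 1/3)
2. P lies on line RF with RP:PF = 5:2 ⇒ P = (5/7, 0)
3. Q is the intersection of line MS and line PF ⇒ Q = (1/2, 0)
4. W lies on line QS with QW:WS = -3:5 ⇒ W = (3/4, -1/2)
5. K lies on line FS with FK:KS = 5:3 ⇒ K = (7/12, 5/24)
through K parallel to SQ: direction (1/6, -1/3); meets WF at A = (27/32, -5/16)
A = W + t·(F−W) with t = 3/8

t = 3/8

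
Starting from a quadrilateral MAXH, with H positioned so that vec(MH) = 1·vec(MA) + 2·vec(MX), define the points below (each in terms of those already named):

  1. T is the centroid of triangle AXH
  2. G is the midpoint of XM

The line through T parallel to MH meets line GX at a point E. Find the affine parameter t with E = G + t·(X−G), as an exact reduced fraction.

t = -5/3

Choose coordinates M = (0, 0), A = (1, 0), X = (0, 1), H = (1, 2).
1. T is the centroid of triangle AXH ⇒ T = (2/3, 1)
2. G is the midpoint of XM ⇒ G = (0, 1/2)
through T parallel to MH: direction (1, 2); meets GX at E = (0, -1/3)
E = G + t·(X−G) with t = -5/3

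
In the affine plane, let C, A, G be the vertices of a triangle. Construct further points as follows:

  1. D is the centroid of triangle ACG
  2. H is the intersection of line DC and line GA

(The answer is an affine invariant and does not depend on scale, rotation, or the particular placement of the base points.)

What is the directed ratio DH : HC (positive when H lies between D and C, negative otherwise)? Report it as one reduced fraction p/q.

Work in coordinates with C = (0, 0), A = (1, 0), G = (0, 1).
1. D is the centroid of triangle ACG ⇒ D = (1/3, 1/3)
2. H is the intersection of line DC and line GA ⇒ H = (1/2, 1/2)
H = D + t·(C−D) with t = -1/2, so DH:HC = t:(1−t) = -1/2:3/2

DH:HC = -1/3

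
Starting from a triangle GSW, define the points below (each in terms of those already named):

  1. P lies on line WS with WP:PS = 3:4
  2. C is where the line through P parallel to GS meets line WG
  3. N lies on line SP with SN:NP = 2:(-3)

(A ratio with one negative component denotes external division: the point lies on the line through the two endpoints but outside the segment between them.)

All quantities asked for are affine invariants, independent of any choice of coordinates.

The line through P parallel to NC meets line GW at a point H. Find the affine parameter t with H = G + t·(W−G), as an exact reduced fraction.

Work in coordinates with G = (0, 0), S = (1, 0), W = (0, 1).
1. P lies on line WS with WP:PS = 3:4 ⇒ P = (3/7, 4/7)
2. C is where the line through P parallel to GS meets line WG ⇒ C = (0, 4/7)
3. N lies on line SP with SN:NP = 2:(-3) ⇒ N = (15/7, -8/7)
through P parallel to NC: direction (-15/7, 12/7); meets GW at H = (0, 32/35)
H = G + t·(W−G) with t = 32/35

t = 32/35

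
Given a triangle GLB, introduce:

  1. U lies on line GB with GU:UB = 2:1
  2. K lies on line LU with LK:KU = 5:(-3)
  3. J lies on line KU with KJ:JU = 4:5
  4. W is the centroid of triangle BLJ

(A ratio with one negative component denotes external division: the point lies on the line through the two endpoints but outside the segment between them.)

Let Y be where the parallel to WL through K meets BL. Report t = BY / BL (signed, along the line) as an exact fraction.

Choose coordinates G = (0, 0), L = (1, 0), B = (0, 1).
1. U lies on line GB with GU:UB = 2:1 ⇒ U = (0, 2/3)
2. K lies on line LU with LK:KU = 5:(-3) ⇒ K = (-3/2, 5/3)
3. J lies on line KU with KJ:JU = 4:5 ⇒ J = (-5/6, 11/9)
4. W is the centroid of triangle BLJ ⇒ W = (1/18, 20/27)
through K parallel to WL: direction (17/18, -20/27); meets BL at Y = (26/11, -15/11)
Y = B + t·(L−B) with t = 26/11

t = 26/11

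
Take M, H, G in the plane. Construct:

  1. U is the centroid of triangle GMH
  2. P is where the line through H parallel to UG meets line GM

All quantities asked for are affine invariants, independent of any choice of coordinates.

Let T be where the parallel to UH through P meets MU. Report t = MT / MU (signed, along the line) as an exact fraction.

t = 4

Set M = (0, 0), H = (1, 0), G = (0, 1); any affine frame gives the same invariant.
1. U is the centroid of triangle GMH ⇒ U = (1/3, 1/3)
2. P is where the line through H parallel to UG meets line GM ⇒ P = (0, 2)
through P parallel to UH: direction (2/3, -1/3); meets MU at T = (4/3, 4/3)
T = M + t·(U−M) with t = 4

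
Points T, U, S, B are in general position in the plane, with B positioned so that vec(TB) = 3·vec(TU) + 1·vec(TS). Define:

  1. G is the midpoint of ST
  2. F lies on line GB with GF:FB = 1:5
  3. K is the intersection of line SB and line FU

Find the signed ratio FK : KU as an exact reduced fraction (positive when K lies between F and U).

Choose coordinates T = (0, 0), U = (1, 0), S = (0, 1), B = (3, 1).
1. G is the midpoint of ST ⇒ G = (0, 1/2)
2. F lies on line GB with GF:FB = 1:5 ⇒ F = (1/2, 7/12)
3. K is the intersection of line SB and line FU ⇒ K = (1/7, 1)
K = F + t·(U−F) with t = -5/7, so FK:KU = t:(1−t) = -5/7:12/7

FK:KU = -5/12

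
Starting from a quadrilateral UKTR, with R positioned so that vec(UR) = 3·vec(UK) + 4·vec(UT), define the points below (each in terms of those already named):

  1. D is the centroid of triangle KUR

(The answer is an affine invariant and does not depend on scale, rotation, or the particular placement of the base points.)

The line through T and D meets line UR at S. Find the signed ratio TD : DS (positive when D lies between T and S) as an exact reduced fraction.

TD:DS = -13/4

Work in coordinates with U = (0, 0), K = (1, 0), T = (0, 1), R = (3, 4).
1. D is the centroid of triangle KUR ⇒ D = (4/3, 4/3)
line TD meets UR at S = (12/13, 16/13)
D = T + t·(S−T) with t = 13/9, so TD:DS = 13/9:-4/9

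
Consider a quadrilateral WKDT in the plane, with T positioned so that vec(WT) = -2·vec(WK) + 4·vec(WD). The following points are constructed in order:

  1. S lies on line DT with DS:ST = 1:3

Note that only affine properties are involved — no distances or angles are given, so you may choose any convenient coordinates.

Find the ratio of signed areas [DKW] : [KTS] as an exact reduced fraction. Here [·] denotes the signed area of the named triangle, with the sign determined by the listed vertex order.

[DKW]:[KTS] = -4/3

Work in coordinates with W = (0, 0), K = (1, 0), D = (0, 1), T = (-2, 4).
1. S lies on line DT with DS:ST = 1:3 ⇒ S = (-1/2, 7/4)
2·[DKW] = -1, 2·[KTS] = 3/4
[DKW]:[KTS] = -1:3/4 = -4/3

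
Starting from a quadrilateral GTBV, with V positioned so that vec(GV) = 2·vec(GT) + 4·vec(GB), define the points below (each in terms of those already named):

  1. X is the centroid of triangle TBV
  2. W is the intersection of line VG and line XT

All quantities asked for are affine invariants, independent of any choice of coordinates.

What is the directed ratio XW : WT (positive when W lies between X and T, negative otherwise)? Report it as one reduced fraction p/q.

XW:WT = -1/6

Work in coordinates with G = (0, 0), T = (1, 0), B = (0, 1), V = (2, 4).
1. X is the centroid of triangle TBV ⇒ X = (1, 5/3)
2. W is the intersection of line VG and line XT ⇒ W = (1, 2)
W = X + t·(T−X) with t = -1/5, so XW:WT = t:(1−t) = -1/5:6/5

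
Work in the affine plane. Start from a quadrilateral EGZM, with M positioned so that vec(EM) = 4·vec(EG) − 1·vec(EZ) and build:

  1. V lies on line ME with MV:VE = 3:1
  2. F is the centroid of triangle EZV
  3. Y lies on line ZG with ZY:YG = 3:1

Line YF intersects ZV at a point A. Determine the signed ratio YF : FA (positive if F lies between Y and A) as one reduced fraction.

YF:FA = -25/16

Set E = (0, 0), G = (1, 0), Z = (0, 1), M = (4, -1); any affine frame gives the same invariant.
1. V lies on line ME with MV:VE = 3:1 ⇒ V = (1, -1/4)
2. F is the centroid of triangle EZV ⇒ F = (1/3, 1/4)
3. Y lies on line ZG with ZY:YG = 3:1 ⇒ Y = (3/4, 1/4)
line YF meets ZV at A = (3/5, 1/4)
F = Y + t·(A−Y) with t = 25/9, so YF:FA = 25/9:-16/9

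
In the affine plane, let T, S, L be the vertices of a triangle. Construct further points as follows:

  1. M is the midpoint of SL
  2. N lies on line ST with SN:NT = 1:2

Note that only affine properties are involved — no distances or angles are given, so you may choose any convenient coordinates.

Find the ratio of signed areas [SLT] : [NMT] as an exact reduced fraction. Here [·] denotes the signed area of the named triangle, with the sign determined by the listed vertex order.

Assign T = (0, 0), S = (1, 0), L = (0, 1) — the answer is frame-independent, so this choice is without loss of generality.
1. M is the midpoint of SL ⇒ M = (1/2, 1/2)
2. N lies on line ST with SN:NT = 1:2 ⇒ N = (2/3, 0)
2·[SLT] = 1, 2·[NMT] = 1/3
[SLT]:[NMT] = 1:1/3 = 3

[SLT]:[NMT] = 3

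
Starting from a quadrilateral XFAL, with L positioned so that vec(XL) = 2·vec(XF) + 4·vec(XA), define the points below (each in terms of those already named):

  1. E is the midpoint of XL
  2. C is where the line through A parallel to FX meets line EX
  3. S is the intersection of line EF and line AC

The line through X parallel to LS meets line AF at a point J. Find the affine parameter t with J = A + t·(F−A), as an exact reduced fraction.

t = 1/4

Set X = (0, 0), F = (1, 0), A = (0, 1), L = (2, 4); any affine frame gives the same invariant.
1. E is the midpoint of XL ⇒ E = (1, 2)
2. C is where the line through A parallel to FX meets line EX ⇒ C = (1/2, 1)
3. S is the intersection of line EF and line AC ⇒ S = (1, 1)
through X parallel to LS: direction (-1, -3); meets AF at J = (1/4, 3/4)
J = A + t·(F−A) with t = 1/4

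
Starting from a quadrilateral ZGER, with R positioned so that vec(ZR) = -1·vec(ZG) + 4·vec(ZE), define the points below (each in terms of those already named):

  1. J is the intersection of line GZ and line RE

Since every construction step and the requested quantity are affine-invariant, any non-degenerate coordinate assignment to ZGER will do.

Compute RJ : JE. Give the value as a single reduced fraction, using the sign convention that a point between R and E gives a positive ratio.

RJ:JE = -4

Assign Z = (0, 0), G = (1, 0), E = (0, 1), R = (-1, 4) — the answer is frame-independent, so this choice is without loss of generality.
1. J is the intersection of line GZ and line RE ⇒ J = (1/3, 0)
J = R + t·(E−R) with t = 4/3, so RJ:JE = t:(1−t) = 4/3:-1/3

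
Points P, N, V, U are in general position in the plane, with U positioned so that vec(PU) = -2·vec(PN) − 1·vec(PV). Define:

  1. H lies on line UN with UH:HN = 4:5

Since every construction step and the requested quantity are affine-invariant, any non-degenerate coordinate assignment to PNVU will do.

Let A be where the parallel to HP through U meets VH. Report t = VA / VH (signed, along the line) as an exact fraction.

t = 1/3

Work in coordinates with P = (0, 0), N = (1, 0), V = (0, 1), U = (-2, -1).
1. H lies on line UN with UH:HN = 4:5 ⇒ H = (-2/3, -5/9)
through U parallel to HP: direction (2/3, 5/9); meets VH at A = (-2/9, 13/27)
A = V + t·(H−V) with t = 1/3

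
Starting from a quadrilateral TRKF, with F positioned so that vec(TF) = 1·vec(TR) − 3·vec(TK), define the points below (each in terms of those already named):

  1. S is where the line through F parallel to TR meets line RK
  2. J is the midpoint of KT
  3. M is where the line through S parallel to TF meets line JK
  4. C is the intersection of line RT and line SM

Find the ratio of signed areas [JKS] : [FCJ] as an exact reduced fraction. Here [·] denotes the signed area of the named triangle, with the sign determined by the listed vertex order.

[JKS]:[FCJ] = -1/5

Assign T = (0, 0), R = (1, 0), K = (0, 1), F = (1, -3) — the answer is frame-independent, so this choice is without loss of generality.
1. S is where the line through F parallel to TR meets line RK ⇒ S = (4, -3)
2. J is the midpoint of KT ⇒ J = (0, 1/2)
3. M is where the line through S parallel to TF meets line JK ⇒ M = (0, 9)
4. C is the intersection of line RT and line SM ⇒ C = (3, 0)
2·[JKS] = -2, 2·[FCJ] = 10
[JKS]:[FCJ] = -2:10 = -1/5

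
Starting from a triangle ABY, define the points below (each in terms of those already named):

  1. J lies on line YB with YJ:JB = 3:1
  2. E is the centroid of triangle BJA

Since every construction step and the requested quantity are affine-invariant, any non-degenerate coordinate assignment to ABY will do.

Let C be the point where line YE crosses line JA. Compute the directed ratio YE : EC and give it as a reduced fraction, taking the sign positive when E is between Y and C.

Assign A = (0, 0), B = (1, 0), Y = (0, 1) — the answer is frame-independent, so this choice is without loss of generality.
1. J lies on line YB with YJ:JB = 3:1 ⇒ J = (3/4, 1/4)
2. E is the centroid of triangle BJA ⇒ E = (7/12, 1/12)
line YE meets JA at C = (21/40, 7/40)
E = Y + t·(C−Y) with t = 10/9, so YE:EC = 10/9:-1/9

YE:EC = -10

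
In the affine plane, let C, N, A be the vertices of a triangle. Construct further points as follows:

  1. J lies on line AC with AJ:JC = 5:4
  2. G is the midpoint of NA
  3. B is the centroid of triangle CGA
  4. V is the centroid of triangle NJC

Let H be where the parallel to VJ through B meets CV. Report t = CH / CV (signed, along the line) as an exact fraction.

Set C = (0, 0), N = (1, 0), A = (0, 1); any affine frame gives the same invariant.
1. J lies on line AC with AJ:JC = 5:4 ⇒ J = (0, 4/9)
2. G is the midpoint of NA ⇒ G = (1/2, 1/2)
3. B is the centroid of triangle CGA ⇒ B = (1/6, 1/2)
4. V is the centroid of triangle NJC ⇒ V = (1/3, 4/27)
through B parallel to VJ: direction (-1/3, 8/27); meets CV at H = (35/72, 35/162)
H = C + t·(V−C) with t = 35/24

t = 35/24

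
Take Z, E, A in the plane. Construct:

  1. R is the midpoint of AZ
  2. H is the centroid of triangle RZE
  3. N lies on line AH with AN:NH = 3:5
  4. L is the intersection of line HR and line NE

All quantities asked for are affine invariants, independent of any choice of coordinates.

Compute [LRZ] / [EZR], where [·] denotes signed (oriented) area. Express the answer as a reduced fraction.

Choose coordinates Z = (0, 0), E = (1, 0), A = (0, 1).
1. R is the midpoint of AZ ⇒ R = (0, 1/2)
2. H is the centroid of triangle RZE ⇒ H = (1/3, 1/6)
3. N lies on line AH with AN:NH = 3:5 ⇒ N = (1/8, 11/16)
4. L is the intersection of line HR and line NE ⇒ L = (-4/3, 11/6)
2·[LRZ] = -2/3, 2·[EZR] = -1/2
[LRZ]:[EZR] = -2/3:-1/2 = 4/3

[LRZ]:[EZR] = 4/3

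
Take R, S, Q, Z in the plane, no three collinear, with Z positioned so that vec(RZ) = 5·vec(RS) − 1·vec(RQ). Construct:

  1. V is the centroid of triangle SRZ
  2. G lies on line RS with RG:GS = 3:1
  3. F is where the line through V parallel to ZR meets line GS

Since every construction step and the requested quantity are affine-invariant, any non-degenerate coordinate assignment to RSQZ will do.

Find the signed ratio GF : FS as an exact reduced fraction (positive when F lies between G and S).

Work in coordinates with R = (0, 0), S = (1, 0), Q = (0, 1), Z = (5, -1).
1. V is the centroid of triangle SRZ ⇒ V = (2, -1/3)
2. G lies on line RS with RG:GS = 3:1 ⇒ G = (3/4, 0)
3. F is where the line through V parallel to ZR meets line GS ⇒ F = (1/3, 0)
F = G + t·(S−G) with t = -5/3, so GF:FS = t:(1−t) = -5/3:8/3

GF:FS = -5/8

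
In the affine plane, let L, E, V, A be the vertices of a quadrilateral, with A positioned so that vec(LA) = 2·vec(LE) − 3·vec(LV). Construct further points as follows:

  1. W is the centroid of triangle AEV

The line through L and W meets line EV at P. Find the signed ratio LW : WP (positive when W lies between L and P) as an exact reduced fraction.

LW:WP = 1/2

Assign L = (0, 0), E = (1, 0), V = (0, 1), A = (2, -3) — the answer is frame-independent, so this choice is without loss of generality.
1. W is the centroid of triangle AEV ⇒ W = (1, -2/3)
line LW meets EV at P = (3, -2)
W = L + t·(P−L) with t = 1/3, so LW:WP = 1/3:2/3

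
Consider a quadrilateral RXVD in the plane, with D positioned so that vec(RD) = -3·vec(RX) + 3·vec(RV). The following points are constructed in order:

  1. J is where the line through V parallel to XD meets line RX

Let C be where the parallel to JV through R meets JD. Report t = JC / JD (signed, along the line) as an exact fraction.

t = 4

Assign R = (0, 0), X = (1, 0), V = (0, 1), D = (-3, 3) — the answer is frame-independent, so this choice is without loss of generality.
1. J is where the line through V parallel to XD meets line RX ⇒ J = (4/3, 0)
through R parallel to JV: direction (-4/3, 1); meets JD at C = (-16, 12)
C = J + t·(D−J) with t = 4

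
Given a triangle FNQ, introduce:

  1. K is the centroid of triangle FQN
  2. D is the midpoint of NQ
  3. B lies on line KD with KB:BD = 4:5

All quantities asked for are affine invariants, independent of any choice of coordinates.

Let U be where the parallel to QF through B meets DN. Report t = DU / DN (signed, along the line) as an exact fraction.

t = -5/27

Assign F = (0, 0), N = (1, 0), Q = (0, 1) — the answer is frame-independent, so this choice is without loss of generality.
1. K is the centroid of triangle FQN ⇒ K = (1/3, 1/3)
2. D is the midpoint of NQ ⇒ D = (1/2, 1/2)
3. B lies on line KD with KB:BD = 4:5 ⇒ B = (11/27, 11/27)
through B parallel to QF: direction (0, -1); meets DN at U = (11/27, 16/27)
U = D + t·(N−D) with t = -5/27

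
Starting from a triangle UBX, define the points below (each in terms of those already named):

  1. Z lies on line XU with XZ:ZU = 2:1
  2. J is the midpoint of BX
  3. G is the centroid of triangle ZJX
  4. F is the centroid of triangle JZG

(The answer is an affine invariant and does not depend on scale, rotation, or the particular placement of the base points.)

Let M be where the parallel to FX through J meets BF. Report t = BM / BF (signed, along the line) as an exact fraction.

t = 1/2

Set U = (0, 0), B = (1, 0), X = (0, 1); any affine frame gives the same invariant.
1. Z lies on line XU with XZ:ZU = 2:1 ⇒ Z = (0, 1/3)
2. J is the midpoint of BX ⇒ J = (1/2, 1/2)
3. G is the centroid of triangle ZJX ⇒ G = (1/6, 11/18)
4. F is the centroid of triangle JZG ⇒ F = (2/9, 13/27)
through J parallel to FX: direction (-2/9, 14/27); meets BF at M = (11/18, 13/54)
M = B + t·(F−B) with t = 1/2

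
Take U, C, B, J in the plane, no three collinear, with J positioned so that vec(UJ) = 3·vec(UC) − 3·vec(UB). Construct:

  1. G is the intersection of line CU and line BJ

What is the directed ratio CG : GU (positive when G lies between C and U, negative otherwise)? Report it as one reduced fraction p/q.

Assign U = (0, 0), C = (1, 0), B = (0, 1), J = (3, -3) — the answer is frame-independent, so this choice is without loss of generality.
1. G is the intersection of line CU and line BJ ⇒ G = (3/4, 0)
G = C + t·(U−C) with t = 1/4, so CG:GU = t:(1−t) = 1/4:3/4

CG:GU = 1/3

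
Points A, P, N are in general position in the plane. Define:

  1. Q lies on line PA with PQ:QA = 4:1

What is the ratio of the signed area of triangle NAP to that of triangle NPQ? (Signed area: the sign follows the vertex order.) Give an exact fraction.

[NAP]:[NPQ] = -5/4

Work in coordinates with A = (0, 0), P = (1, 0), N = (0, 1).
1. Q lies on line PA with PQ:QA = 4:1 ⇒ Q = (1/5, 0)
2·[NAP] = 1, 2·[NPQ] = -4/5
[NAP]:[NPQ] = 1:-4/5 = -5/4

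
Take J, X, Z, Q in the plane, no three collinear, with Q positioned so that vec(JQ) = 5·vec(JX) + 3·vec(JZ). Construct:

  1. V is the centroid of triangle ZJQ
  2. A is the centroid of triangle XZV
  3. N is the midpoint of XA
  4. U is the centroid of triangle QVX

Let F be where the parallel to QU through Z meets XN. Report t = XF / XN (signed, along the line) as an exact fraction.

Work in coordinates with J = (0, 0), X = (1, 0), Z = (0, 1), Q = (5, 3).
1. V is the centroid of triangle ZJQ ⇒ V = (5/3, 4/3)
2. A is the centroid of triangle XZV ⇒ A = (8/9, 7/9)
3. N is the midpoint of XA ⇒ N = (17/18, 7/18)
4. U is the centroid of triangle QVX ⇒ U = (23/9, 13/9)
through Z parallel to QU: direction (-22/9, -14/9); meets XN at F = (11/14, 3/2)
F = X + t·(N−X) with t = 27/7

t = 27/7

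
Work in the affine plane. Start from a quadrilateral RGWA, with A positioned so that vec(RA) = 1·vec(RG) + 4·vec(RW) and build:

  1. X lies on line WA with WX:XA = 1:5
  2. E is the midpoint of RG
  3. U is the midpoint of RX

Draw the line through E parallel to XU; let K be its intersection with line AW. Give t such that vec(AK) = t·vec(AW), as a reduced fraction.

Choose coordinates R = (0, 0), G = (1, 0), W = (0, 1), A = (1, 4).
1. X lies on line WA with WX:XA = 1:5 ⇒ X = (1/6, 3/2)
2. E is the midpoint of RG ⇒ E = (1/2, 0)
3. U is the midpoint of RX ⇒ U = (1/12, 3/4)
through E parallel to XU: direction (-1/12, -3/4); meets AW at K = (11/12, 15/4)
K = A + t·(W−A) with t = 1/12

t = 1/12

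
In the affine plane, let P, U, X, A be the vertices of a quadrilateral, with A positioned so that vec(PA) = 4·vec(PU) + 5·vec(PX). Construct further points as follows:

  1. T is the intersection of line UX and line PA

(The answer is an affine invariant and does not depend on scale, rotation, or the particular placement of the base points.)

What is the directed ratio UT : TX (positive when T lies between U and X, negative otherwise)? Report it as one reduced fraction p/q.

Work in coordinates with P = (0, 0), U = (1, 0), X = (0, 1), A = (4, 5).
1. T is the intersection of line UX and line PA ⇒ T = (4/9, 5/9)
T = U + t·(X−U) with t = 5/9, so UT:TX = t:(1−t) = 5/9:4/9

UT:TX = 5/4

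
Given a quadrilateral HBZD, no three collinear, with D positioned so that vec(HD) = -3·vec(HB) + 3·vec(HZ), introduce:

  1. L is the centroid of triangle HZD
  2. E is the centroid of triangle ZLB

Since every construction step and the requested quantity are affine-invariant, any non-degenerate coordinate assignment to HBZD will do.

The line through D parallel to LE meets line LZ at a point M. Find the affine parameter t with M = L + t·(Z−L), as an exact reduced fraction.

t = 5/2

Work in coordinates with H = (0, 0), B = (1, 0), Z = (0, 1), D = (-3, 3).
1. L is the centroid of triangle HZD ⇒ L = (-1, 4/3)
2. E is the centroid of triangle ZLB ⇒ E = (0, 7/9)
through D parallel to LE: direction (1, -5/9); meets LZ at M = (3/2, 1/2)
M = L + t·(Z−L) with t = 5/2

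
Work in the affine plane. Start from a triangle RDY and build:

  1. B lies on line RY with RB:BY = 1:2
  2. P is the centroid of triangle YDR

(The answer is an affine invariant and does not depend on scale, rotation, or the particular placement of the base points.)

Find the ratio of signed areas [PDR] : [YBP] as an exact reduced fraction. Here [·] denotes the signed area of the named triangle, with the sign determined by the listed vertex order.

Work in coordinates with R = (0, 0), D = (1, 0), Y = (0, 1).
1. B lies on line RY with RB:BY = 1:2 ⇒ B = (0, 1/3)
2. P is the centroid of triangle YDR ⇒ P = (1/3, 1/3)
2·[PDR] = -1/3, 2·[YBP] = 2/9
[PDR]:[YBP] = -1/3:2/9 = -3/2

[PDR]:[YBP] = -3/2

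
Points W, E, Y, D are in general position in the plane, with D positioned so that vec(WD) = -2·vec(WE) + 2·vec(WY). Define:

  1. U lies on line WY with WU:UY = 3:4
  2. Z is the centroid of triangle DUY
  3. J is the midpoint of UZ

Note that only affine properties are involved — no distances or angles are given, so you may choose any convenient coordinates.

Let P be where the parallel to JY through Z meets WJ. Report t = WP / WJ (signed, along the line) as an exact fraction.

t = 11/7

Work in coordinates with W = (0, 0), E = (1, 0), Y = (0, 1), D = (-2, 2).
1. U lies on line WY with WU:UY = 3:4 ⇒ U = (0, 3/7)
2. Z is the centroid of triangle DUY ⇒ Z = (-2/3, 8/7)
3. J is the midpoint of UZ ⇒ J = (-1/3, 11/14)
through Z parallel to JY: direction (1/3, 3/14); meets WJ at P = (-11/21, 121/98)
P = W + t·(J−W) with t = 11/7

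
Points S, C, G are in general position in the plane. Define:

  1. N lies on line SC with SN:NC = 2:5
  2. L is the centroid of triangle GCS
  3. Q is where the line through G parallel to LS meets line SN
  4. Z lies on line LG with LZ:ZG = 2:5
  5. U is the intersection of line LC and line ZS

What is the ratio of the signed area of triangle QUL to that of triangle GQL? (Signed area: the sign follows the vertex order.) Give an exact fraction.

[QUL]:[GQL] = -4/27

Set S = (0, 0), C = (1, 0), G = (0, 1); any affine frame gives the same invariant.
1. N lies on line SC with SN:NC = 2:5 ⇒ N = (2/7, 0)
2. L is the centroid of triangle GCS ⇒ L = (1/3, 1/3)
3. Q is where the line through G parallel to LS meets line SN ⇒ Q = (-1, 0)
4. Z lies on line LG with LZ:ZG = 2:5 ⇒ Z = (5/21, 11/21)
5. U is the intersection of line LC and line ZS ⇒ U = (5/27, 11/27)
2·[QUL] = -4/27, 2·[GQL] = 1
[QUL]:[GQL] = -4/27:1 = -4/27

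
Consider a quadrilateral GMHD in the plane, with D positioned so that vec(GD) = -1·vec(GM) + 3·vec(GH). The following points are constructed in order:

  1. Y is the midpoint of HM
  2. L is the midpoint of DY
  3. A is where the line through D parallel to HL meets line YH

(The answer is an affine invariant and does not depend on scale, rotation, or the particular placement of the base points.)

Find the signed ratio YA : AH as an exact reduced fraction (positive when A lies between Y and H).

Set G = (0, 0), M = (1, 0), H = (0, 1), D = (-1, 3); any affine frame gives the same invariant.
1. Y is the midpoint of HM ⇒ Y = (1/2, 1/2)
2. L is the midpoint of DY ⇒ L = (-1/4, 7/4)
3. A is where the line through D parallel to HL meets line YH ⇒ A = (-1/2, 3/2)
A = Y + t·(H−Y) with t = 2, so YA:AH = t:(1−t) = 2:-1

YA:AH = -2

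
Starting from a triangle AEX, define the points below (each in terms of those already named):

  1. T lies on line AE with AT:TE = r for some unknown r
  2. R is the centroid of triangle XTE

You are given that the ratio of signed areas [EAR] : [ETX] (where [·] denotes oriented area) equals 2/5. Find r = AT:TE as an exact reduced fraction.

r = 1/5

Assign A = (0, 0), E = (1, 0), X = (0, 1) — the answer is frame-independent, so this choice is without loss of generality.
1. With AT:TE = r, write λ = r/(r+1) so T = A + λ·(E−A); T is affine-linear in λ
2. R is the centroid of triangle XTE ⇒ R is an affine combination of earlier points and hence also affine-linear in λ
Every point depending on T is an affine combination of T and λ-independent points, so each such coordinate is linear in λ; the λ² term in each signed area is a multiple of (E−A)×(E−A) = 0, so 2·[EAR] and 2·[ETX] are each linear in λ. Evaluating at λ=0 and λ=1:
  2·[EAR] = -1/3,   2·[ETX] = λ − 1
So [EAR]:[ETX] = (-1/3) / (λ − 1). Setting this equal to 2/5:
  -1/3 = 2/5·(λ − 1)  ⇒  λ = 1/6
Then r = λ/(1−λ) = (1/6)/(5/6) = 1/5. Check: with r = 1/5, T = (1/6, 0) and [EAR]:[ETX] = 2/5 as required.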